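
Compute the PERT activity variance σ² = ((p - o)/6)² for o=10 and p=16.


σ² = ((p - o) / 6)² = (p - o)² / 36
= (16 - 10)² / 36
= 6² / 36
= 36 / 36
= 1.0000


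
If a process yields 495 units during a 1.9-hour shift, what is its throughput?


Throughput = units / time
= 495 / 1.9
= 260.5 units/hour


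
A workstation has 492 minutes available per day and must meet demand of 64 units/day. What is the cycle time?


Cycle time = available time / demand
= 492 / 64
= 7.69 min/unit


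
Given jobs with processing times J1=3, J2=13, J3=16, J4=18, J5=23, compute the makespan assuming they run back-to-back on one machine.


Sequential makespan: sum all processing times
= 3 + 13 + 16 + 18 + 23
= 73 time units


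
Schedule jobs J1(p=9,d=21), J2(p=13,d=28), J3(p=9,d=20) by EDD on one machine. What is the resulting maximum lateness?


EDD order: J3 → J1 → J2
Completion and lateness:
  J3: C=9, d=20, L=9-20=-11
  J1: C=18, d=21, L=18-21=-3
  J2: C=31, d=28, L=31-28=3
Lmax = max(-11, -3, 3)
= 3


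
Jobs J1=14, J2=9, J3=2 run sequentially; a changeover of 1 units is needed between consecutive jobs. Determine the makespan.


Makespan = Σ processing + (n-1) × setup
= (14 + 9 + 2) + (3-1)×1
= 25 + 2
= 27 time units


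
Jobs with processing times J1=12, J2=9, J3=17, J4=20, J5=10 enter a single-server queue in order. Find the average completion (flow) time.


Completion times:
  J1: completes at 12
  J2: completes at 21
  J3: completes at 38
  J4: completes at 58
  J5: completes at 68
Sum = 197
Average = 197/5
= 39.40


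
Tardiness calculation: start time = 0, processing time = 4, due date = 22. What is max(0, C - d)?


Completion = start + processing = 0 + 4 = 4
Tardiness = max(0, C - d) = max(0, 4 - 22)
= max(0, -18)
= 0


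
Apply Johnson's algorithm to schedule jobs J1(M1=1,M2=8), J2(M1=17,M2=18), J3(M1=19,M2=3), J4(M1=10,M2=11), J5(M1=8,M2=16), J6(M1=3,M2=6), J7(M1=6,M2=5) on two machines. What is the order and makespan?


Johnson's rule:
Group 1 (M1≤M2, sort by M1): ['J1', 'J6', 'J5', 'J4', 'J2']
Group 2 (M1>M2, sort desc M2): ['J7', 'J3']
Sequence: J1 → J6 → J5 → J4 → J2 → J7 → J3
Makespan calculation:
  J1: M1 done=1, M2 done=9
  J6: M1 done=4, M2 done=15
  J5: M1 done=12, M2 done=31
  J4: M1 done=22, M2 done=42
  J2: M1 done=39, M2 done=60
  J7: M1 done=45, M2 done=65
  J3: M1 done=64, M2 done=68
= Sequence: J1 → J6 → J5 → J4 → J2 → J7 → J3, Makespan: 68


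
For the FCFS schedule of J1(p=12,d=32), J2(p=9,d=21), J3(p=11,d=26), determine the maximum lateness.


Lateness per job (L = C - d):
  J1: C=12, d=32, L=-20
  J2: C=21, d=21, L=0
  J3: C=32, d=26, L=6
Lmax = max(-20, 0, 6)
= 6


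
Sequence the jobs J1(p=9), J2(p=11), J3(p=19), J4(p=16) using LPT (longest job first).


LPT: sort by longest processing time first
  J3: p=19
  J4: p=16
  J2: p=11
  J1: p=9
Order: J3 → J4 → J2 → J1


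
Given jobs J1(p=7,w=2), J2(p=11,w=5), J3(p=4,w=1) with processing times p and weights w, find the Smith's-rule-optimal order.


WSPT (Smith's rule): sort by p/w ascending
  J2: p/w = 11/5 = 2.200
  J1: p/w = 7/2 = 3.500
  J3: p/w = 4/1 = 4.000
Order: J2 → J1 → J3


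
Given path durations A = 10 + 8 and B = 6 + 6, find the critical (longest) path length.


Path A: 10 + 8 = 18
Path B: 6 + 6 = 12
Critical path = longest = max(18, 12)
= 18 (Path A)


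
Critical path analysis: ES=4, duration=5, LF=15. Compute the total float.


EF = ES + duration = 4 + 5 = 9
LS = LF - duration = 15 - 5 = 10
Total Float = LF - EF = 15 - 9
(or LS - ES = 10 - 4)
= 6


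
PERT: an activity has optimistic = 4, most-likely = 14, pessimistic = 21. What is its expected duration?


te = (o + 4m + p) / 6
= (4 + 4×14 + 21) / 6
= (4 + 56 + 21) / 6
= 81 / 6
= 13.50


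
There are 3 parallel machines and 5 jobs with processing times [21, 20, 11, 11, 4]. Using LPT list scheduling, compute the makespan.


Jobs (LPT sorted): [21, 20, 11, 11, 4]
Machines: 3
  J=21 → Machine 1 (load: 0+21=21)
  J=20 → Machine 2 (load: 0+20=20)
  J=11 → Machine 3 (load: 0+11=11)
  J=11 → Machine 3 (load: 11+11=22)
  J=4 → Machine 2 (load: 20+4=24)
Machine loads: [21, 24, 22]
Makespan = max = 24 time units


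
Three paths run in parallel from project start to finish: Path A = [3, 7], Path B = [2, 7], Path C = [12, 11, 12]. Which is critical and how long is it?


Path A: 3 + 7 = 10
Path B: 2 + 7 = 9
Path C: 12 + 11 + 12 = 35
Critical path = longest = max(10, 9, 35)
= 35 (Path C)


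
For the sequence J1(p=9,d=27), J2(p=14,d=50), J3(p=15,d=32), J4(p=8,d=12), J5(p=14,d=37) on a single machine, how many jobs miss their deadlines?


Completion vs due date:
  J1: C=9, d=27 → on time
  J2: C=23, d=50 → on time
  J3: C=38, d=32 → TARDY
  J4: C=46, d=12 → TARDY
  J5: C=60, d=37 → TARDY
Tardy jobs: J3, J4, J5
Count = 3


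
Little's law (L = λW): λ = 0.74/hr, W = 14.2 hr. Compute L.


Little's law: L = λ × W
= 0.74 × 14.2
= 10.51


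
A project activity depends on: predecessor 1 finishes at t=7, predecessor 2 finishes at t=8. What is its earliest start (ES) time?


ES = max of all predecessor completion times
Predecessors: [7, 8]
ES = max(7, 8)
= 8


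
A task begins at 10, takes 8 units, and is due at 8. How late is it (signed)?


Completion = 10 + 8 = 18
Lateness = C - d = 18 - 8
= 10


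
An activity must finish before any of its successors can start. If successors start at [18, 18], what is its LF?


LF = min of all successor start times
Successors start at: [18, 18]
LF = min(18, 18)
= 18


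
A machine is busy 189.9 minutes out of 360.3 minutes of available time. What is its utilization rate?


Utilization = busy / total × 100
= 189.9 / 360.3 × 100
= 52.7%


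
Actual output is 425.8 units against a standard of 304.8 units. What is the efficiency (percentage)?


Efficiency = (actual / standard) × 100
= (425.8 / 304.8) × 100
= 139.7%


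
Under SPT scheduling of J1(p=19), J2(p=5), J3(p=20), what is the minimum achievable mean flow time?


SPT order: J2 → J1 → J3
Completion times:
  J2: C=5
  J1: C=24
  J3: C=44
Sum = 73, n = 3
Mean flow = 73/3
= 24.33


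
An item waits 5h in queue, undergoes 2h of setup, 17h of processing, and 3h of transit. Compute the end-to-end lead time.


Lead time = queue + setup + processing + transit
= 5 + 2 + 17 + 3
= 27 hours


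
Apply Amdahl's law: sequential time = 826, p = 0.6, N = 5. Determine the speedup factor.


Amdahl's law: T_p = T × ((1-p) + p/N)
= 826 × ((1-0.6) + 0.6/5)
= 826 × (0.40 + 0.1200)
= 826 × 0.5200
= 429.52
Speedup = 826/429.52
= 1.92×


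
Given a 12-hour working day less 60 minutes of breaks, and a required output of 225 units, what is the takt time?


Available = 12×60 - 60 = 660 min
Takt time = 660 / 225
= 2.93 min/unit


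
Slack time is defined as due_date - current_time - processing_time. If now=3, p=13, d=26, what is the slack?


Slack = due - current_time - processing
= 26 - 3 - 13
= 10


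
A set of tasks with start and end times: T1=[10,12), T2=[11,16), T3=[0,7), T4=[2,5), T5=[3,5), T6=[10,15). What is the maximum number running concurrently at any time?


Check each time point for overlaps:
  t=3: 3 tasks active (T3, T4, T5)
Max concurrent = 3


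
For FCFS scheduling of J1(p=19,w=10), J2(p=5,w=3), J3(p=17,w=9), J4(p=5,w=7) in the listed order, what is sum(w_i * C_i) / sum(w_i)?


Completion times:
  J1: C=19, w×C=10×19=190
  J2: C=24, w×C=3×24=72
  J3: C=41, w×C=9×41=369
  J4: C=46, w×C=7×46=322
Sum w×C = 953
Sum w = 29
Weighted avg = 953/29
= 32.86


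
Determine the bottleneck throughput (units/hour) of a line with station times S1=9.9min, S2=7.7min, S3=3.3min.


Bottleneck = longest station time
Station times: [9.9, 7.7, 3.3]
Max = 9.9 min
Rate = 60 / 9.9
= 6.06 units/hour (bottleneck: 9.9min)


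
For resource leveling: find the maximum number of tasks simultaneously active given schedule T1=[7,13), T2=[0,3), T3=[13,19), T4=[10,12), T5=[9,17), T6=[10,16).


Check each time point for overlaps:
  t=10: 4 tasks active (T1, T4, T5, T6)
Max concurrent = 4


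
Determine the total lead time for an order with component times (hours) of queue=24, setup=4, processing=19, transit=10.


Lead time = queue + setup + processing + transit
= 24 + 4 + 19 + 10
= 57 hours


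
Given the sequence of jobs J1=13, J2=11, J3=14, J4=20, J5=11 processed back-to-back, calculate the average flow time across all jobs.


Completion times:
  J1: completes at 13
  J2: completes at 24
  J3: completes at 38
  J4: completes at 58
  J5: completes at 69
Sum = 202
Average = 202/5
= 40.40


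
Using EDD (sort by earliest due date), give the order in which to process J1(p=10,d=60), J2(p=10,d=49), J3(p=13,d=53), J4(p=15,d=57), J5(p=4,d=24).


EDD: sort by earliest due date
  J5: d=24, p=4
  J2: d=49, p=10
  J3: d=53, p=13
  J4: d=57, p=15
  J1: d=60, p=10
Order: J5 → J2 → J3 → J4 → J1


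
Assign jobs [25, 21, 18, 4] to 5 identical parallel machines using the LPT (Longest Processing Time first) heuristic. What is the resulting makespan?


Jobs (LPT sorted): [25, 21, 18, 4]
Machines: 5
  J=25 → Machine 1 (load: 0+25=25)
  J=21 → Machine 2 (load: 0+21=21)
  J=18 → Machine 3 (load: 0+18=18)
  J=4 → Machine 4 (load: 0+4=4)
Machine loads: [25, 21, 18, 4, 0]
Makespan = max = 25 time units


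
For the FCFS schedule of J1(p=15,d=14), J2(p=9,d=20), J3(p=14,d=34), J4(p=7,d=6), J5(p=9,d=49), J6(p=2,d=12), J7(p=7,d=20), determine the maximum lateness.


Lateness per job (L = C - d):
  J1: C=15, d=14, L=1
  J2: C=24, d=20, L=4
  J3: C=38, d=34, L=4
  J4: C=45, d=6, L=39
  J5: C=54, d=49, L=5
  J6: C=56, d=12, L=44
  J7: C=63, d=20, L=43
Lmax = max(1, 4, 4, 39, 5, 44, 43)
= 44


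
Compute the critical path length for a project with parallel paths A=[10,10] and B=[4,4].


Path A: 10 + 10 = 20
Path B: 4 + 4 = 8
Critical path = longest = max(20, 8)
= 20 (Path A)


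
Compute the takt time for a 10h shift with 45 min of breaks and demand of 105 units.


Available = 10×60 - 45 = 555 min
Takt time = 555 / 105
= 5.29 min/unit


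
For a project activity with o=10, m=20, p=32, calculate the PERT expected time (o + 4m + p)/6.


te = (o + 4m + p) / 6
= (10 + 4×20 + 32) / 6
= (10 + 80 + 32) / 6
= 122 / 6
= 20.33


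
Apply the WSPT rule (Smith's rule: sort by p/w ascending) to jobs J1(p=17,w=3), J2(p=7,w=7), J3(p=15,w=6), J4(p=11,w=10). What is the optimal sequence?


WSPT (Smith's rule): sort by p/w ascending
  J2: p/w = 7/7 = 1.000
  J4: p/w = 11/10 = 1.100
  J3: p/w = 15/6 = 2.500
  J1: p/w = 17/3 = 5.667
Order: J2 → J4 → J3 → J1


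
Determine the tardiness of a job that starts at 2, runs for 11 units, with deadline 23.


Completion = start + processing = 2 + 11 = 13
Tardiness = max(0, C - d) = max(0, 13 - 23)
= max(0, -10)
= 0


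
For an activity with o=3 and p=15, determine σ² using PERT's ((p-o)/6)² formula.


σ² = ((p - o) / 6)² = (p - o)² / 36
= (15 - 3)² / 36
= 12² / 36
= 144 / 36
= 4.0000


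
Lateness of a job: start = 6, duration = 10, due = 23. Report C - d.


Completion = 6 + 10 = 16
Lateness = C - d = 16 - 23
= -7


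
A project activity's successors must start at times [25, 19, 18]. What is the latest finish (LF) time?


LF = min of all successor start times
Successors start at: [25, 19, 18]
LF = min(25, 19, 18)
= 18


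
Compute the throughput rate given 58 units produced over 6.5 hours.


Throughput = units / time
= 58 / 6.5
= 8.9 units/hour


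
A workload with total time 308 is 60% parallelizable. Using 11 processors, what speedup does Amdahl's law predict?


Amdahl's law: T_p = T × ((1-p) + p/N)
= 308 × ((1-0.6) + 0.6/11)
= 308 × (0.40 + 0.0545)
= 308 × 0.4545
= 140.00
Speedup = 308/140.00
= 2.20×


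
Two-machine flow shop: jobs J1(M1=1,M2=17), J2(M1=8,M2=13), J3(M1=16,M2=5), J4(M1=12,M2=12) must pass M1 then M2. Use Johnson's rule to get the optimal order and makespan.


Johnson's rule:
Group 1 (M1≤M2, sort by M1): ['J1', 'J2', 'J4']
Group 2 (M1>M2, sort desc M2): ['J3']
Sequence: J1 → J2 → J4 → J3
Makespan calculation:
  J1: M1 done=1, M2 done=18
  J2: M1 done=9, M2 done=31
  J4: M1 done=21, M2 done=43
  J3: M1 done=37, M2 done=48
= Sequence: J1 → J2 → J4 → J3, Makespan: 48


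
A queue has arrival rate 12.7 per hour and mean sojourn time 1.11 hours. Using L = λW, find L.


Little's law: L = λ × W
= 12.7 × 1.11
= 14.10


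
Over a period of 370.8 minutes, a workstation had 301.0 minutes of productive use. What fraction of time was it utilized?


Utilization = busy / total × 100
= 301.0 / 370.8 × 100
= 81.2%


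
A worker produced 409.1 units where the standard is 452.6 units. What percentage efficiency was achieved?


Efficiency = (actual / standard) × 100
= (409.1 / 452.6) × 100
= 90.4%


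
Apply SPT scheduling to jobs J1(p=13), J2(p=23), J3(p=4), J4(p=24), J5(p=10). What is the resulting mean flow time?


SPT order: J3 → J5 → J1 → J2 → J4
Completion times:
  J3: C=4
  J5: C=14
  J1: C=27
  J2: C=50
  J4: C=74
Sum = 169, n = 5
Mean flow = 169/5
= 33.80


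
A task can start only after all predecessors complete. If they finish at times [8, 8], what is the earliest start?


ES = max of all predecessor completion times
Predecessors: [8, 8]
ES = max(8, 8)
= 8


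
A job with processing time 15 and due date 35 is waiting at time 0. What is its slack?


Slack = due - current_time - processing
= 35 - 0 - 15
= 20


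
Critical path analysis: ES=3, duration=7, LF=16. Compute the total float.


EF = ES + duration = 3 + 7 = 10
LS = LF - duration = 16 - 7 = 9
Total Float = LF - EF = 16 - 10
(or LS - ES = 9 - 3)
= 6


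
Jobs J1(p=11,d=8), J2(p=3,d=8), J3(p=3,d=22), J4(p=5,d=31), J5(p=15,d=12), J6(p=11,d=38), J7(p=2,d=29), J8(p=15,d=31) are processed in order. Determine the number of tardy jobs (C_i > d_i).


Completion vs due date:
  J1: C=11, d=8 → TARDY
  J2: C=14, d=8 → TARDY
  J3: C=17, d=22 → on time
  J4: C=22, d=31 → on time
  J5: C=37, d=12 → TARDY
  J6: C=48, d=38 → TARDY
  J7: C=50, d=29 → TARDY
  J8: C=65, d=31 → TARDY
Tardy jobs: J1, J2, J5, J6, J7, J8
Count = 6


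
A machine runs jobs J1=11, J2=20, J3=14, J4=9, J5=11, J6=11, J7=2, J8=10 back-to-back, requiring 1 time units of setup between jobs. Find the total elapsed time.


Makespan = Σ processing + (n-1) × setup
= (11 + 20 + 14 + 9 + 11 + 11 + 2 + 10) + (8-1)×1
= 88 + 7
= 95 time units


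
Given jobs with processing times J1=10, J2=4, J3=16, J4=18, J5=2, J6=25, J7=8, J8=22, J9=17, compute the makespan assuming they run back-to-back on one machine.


Sequential makespan: sum all processing times
= 10 + 4 + 16 + 18 + 2 + 25 + 8 + 22 + 17
= 122 time units


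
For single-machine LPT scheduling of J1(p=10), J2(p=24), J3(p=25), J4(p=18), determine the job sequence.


LPT: sort by longest processing time first
  J3: p=25
  J2: p=24
  J4: p=18
  J1: p=10
Order: J3 → J2 → J4 → J1


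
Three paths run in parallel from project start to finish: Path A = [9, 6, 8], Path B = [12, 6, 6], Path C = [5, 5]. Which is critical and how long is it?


Path A: 9 + 6 + 8 = 23
Path B: 12 + 6 + 6 = 24
Path C: 5 + 5 = 10
Critical path = longest = max(23, 24, 10)
= 24 (Path B)


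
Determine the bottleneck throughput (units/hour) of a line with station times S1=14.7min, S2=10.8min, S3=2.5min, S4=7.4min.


Bottleneck = longest station time
Station times: [14.7, 10.8, 2.5, 7.4]
Max = 14.7 min
Rate = 60 / 14.7
= 4.08 units/hour (bottleneck: 14.7min)


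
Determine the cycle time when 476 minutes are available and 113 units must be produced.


Cycle time = available time / demand
= 476 / 113
= 4.21 min/unit


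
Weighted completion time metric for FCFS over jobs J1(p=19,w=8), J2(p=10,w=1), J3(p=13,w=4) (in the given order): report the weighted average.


Completion times:
  J1: C=19, w×C=8×19=152
  J2: C=29, w×C=1×29=29
  J3: C=42, w×C=4×42=168
Sum w×C = 349
Sum w = 13
Weighted avg = 349/13
= 26.85


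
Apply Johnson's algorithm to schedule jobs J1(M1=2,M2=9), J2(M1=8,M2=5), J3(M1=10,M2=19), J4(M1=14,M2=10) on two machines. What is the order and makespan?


Johnson's rule:
Group 1 (M1≤M2, sort by M1): ['J1', 'J3']
Group 2 (M1>M2, sort desc M2): ['J4', 'J2']
Sequence: J1 → J3 → J4 → J2
Makespan calculation:
  J1: M1 done=2, M2 done=11
  J3: M1 done=12, M2 done=31
  J4: M1 done=26, M2 done=41
  J2: M1 done=34, M2 done=46
= Sequence: J1 → J3 → J4 → J2, Makespan: 46


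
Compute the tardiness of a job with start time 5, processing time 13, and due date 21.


Completion = start + processing = 5 + 13 = 18
Tardiness = max(0, C - d) = max(0, 18 - 21)
= max(0, -3)
= 0


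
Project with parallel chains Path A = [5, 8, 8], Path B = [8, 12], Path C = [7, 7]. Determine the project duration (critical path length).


Path A: 5 + 8 + 8 = 21
Path B: 8 + 12 = 20
Path C: 7 + 7 = 14
Critical path = longest = max(21, 20, 14)
= 21 (Path A)


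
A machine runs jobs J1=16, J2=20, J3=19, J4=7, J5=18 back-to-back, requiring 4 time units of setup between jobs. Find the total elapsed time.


Makespan = Σ processing + (n-1) × setup
= (16 + 20 + 19 + 7 + 18) + (5-1)×4
= 80 + 16
= 96 time units


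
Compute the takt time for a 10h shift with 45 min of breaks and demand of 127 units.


Available = 10×60 - 45 = 555 min
Takt time = 555 / 127
= 4.37 min/unit


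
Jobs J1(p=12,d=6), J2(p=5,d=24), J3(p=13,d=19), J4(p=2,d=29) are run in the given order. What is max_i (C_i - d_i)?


Lateness per job (L = C - d):
  J1: C=12, d=6, L=6
  J2: C=17, d=24, L=-7
  J3: C=30, d=19, L=11
  J4: C=32, d=29, L=3
Lmax = max(6, -7, 11, 3)
= 11


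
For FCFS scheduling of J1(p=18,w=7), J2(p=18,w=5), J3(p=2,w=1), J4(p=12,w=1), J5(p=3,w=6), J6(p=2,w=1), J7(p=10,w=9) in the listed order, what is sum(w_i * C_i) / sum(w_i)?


Completion times:
  J1: C=18, w×C=7×18=126
  J2: C=36, w×C=5×36=180
  J3: C=38, w×C=1×38=38
  J4: C=50, w×C=1×50=50
  J5: C=53, w×C=6×53=318
  J6: C=55, w×C=1×55=55
  J7: C=65, w×C=9×65=585
Sum w×C = 1352
Sum w = 30
Weighted avg = 1352/30
= 45.07


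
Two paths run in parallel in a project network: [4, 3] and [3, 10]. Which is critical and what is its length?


Path A: 4 + 3 = 7
Path B: 3 + 10 = 13
Critical path = longest = max(7, 13)
= 13 (Path B)


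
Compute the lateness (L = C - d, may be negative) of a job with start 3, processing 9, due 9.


Completion = 3 + 9 = 12
Lateness = C - d = 12 - 9
= 3


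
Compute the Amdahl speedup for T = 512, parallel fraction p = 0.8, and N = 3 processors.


Amdahl's law: T_p = T × ((1-p) + p/N)
= 512 × ((1-0.8) + 0.8/3)
= 512 × (0.20 + 0.2667)
= 512 × 0.4667
= 238.93
Speedup = 512/238.93
= 2.14×


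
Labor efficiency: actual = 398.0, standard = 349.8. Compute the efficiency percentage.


Efficiency = (actual / standard) × 100
= (398.0 / 349.8) × 100
= 113.8%


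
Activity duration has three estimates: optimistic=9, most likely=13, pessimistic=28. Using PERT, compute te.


te = (o + 4m + p) / 6
= (9 + 4×13 + 28) / 6
= (9 + 52 + 28) / 6
= 89 / 6
= 14.83


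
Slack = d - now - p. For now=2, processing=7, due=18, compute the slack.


Slack = due - current_time - processing
= 18 - 2 - 7
= 9


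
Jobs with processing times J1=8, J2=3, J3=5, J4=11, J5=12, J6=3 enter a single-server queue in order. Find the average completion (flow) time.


Completion times:
  J1: completes at 8
  J2: completes at 11
  J3: completes at 16
  J4: completes at 27
  J5: completes at 39
  J6: completes at 42
Sum = 143
Average = 143/6
= 23.83


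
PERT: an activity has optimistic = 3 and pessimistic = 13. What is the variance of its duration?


σ² = ((p - o) / 6)² = (p - o)² / 36
= (13 - 3)² / 36
= 10² / 36
= 100 / 36
= 2.7778


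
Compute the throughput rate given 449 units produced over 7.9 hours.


Throughput = units / time
= 449 / 7.9
= 56.8 units/hour


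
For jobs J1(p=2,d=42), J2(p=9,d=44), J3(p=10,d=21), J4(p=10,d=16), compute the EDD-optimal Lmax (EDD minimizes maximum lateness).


EDD order: J4 → J3 → J1 → J2
Completion and lateness:
  J4: C=10, d=16, L=10-16=-6
  J3: C=20, d=21, L=20-21=-1
  J1: C=22, d=42, L=22-42=-20
  J2: C=31, d=44, L=31-44=-13
Lmax = max(-6, -1, -20, -13)
= -1


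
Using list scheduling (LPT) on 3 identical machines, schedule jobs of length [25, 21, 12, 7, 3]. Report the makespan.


Jobs (LPT sorted): [25, 21, 12, 7, 3]
Machines: 3
  J=25 → Machine 1 (load: 0+25=25)
  J=21 → Machine 2 (load: 0+21=21)
  J=12 → Machine 3 (load: 0+12=12)
  J=7 → Machine 3 (load: 12+7=19)
  J=3 → Machine 3 (load: 19+3=22)
Machine loads: [25, 21, 22]
Makespan = max = 25 time units


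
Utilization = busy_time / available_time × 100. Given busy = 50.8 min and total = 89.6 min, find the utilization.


Utilization = busy / total × 100
= 50.8 / 89.6 × 100
= 56.7%


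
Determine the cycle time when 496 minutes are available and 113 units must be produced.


Cycle time = available time / demand
= 496 / 113
= 4.39 min/unit


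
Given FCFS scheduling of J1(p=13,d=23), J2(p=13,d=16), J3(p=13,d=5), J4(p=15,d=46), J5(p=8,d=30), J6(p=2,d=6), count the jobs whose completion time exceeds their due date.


Completion vs due date:
  J1: C=13, d=23 → on time
  J2: C=26, d=16 → TARDY
  J3: C=39, d=5 → TARDY
  J4: C=54, d=46 → TARDY
  J5: C=62, d=30 → TARDY
  J6: C=64, d=6 → TARDY
Tardy jobs: J2, J3, J4, J5, J6
Count = 5


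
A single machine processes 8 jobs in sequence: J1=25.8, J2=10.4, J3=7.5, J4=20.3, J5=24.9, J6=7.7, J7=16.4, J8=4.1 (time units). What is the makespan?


Sequential makespan: sum all processing times
= 25.8 + 10.4 + 7.5 + 20.3 + 24.9 + 7.7 + 16.4 + 4.1
= 117.1 time units


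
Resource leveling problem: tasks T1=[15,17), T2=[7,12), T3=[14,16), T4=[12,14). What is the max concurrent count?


Check each time point for overlaps:
  t=15: 2 tasks active (T1, T3)
Max concurrent = 2


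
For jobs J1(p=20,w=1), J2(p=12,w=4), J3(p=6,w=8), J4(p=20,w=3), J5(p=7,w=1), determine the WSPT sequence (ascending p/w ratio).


WSPT (Smith's rule): sort by p/w ascending
  J3: p/w = 6/8 = 0.750
  J2: p/w = 12/4 = 3.000
  J4: p/w = 20/3 = 6.667
  J5: p/w = 7/1 = 7.000
  J1: p/w = 20/1 = 20.000
Order: J3 → J2 → J4 → J5 → J1


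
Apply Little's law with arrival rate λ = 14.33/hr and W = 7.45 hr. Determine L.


Little's law: L = λ × W
= 14.33 × 7.45
= 106.76


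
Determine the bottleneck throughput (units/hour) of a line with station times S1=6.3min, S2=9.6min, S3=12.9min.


Bottleneck = longest station time
Station times: [6.3, 9.6, 12.9]
Max = 12.9 min
Rate = 60 / 12.9
= 4.65 units/hour (bottleneck: 12.9min)


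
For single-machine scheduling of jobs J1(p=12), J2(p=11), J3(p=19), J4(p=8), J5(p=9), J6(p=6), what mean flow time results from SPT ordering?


SPT order: J6 → J4 → J5 → J2 → J1 → J3
Completion times:
  J6: C=6
  J4: C=14
  J5: C=23
  J2: C=34
  J1: C=46
  J3: C=65
Sum = 188, n = 6
Mean flow = 188/6
= 31.33


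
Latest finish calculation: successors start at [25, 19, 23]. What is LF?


LF = min of all successor start times
Successors start at: [25, 19, 23]
LF = min(25, 19, 23)
= 19


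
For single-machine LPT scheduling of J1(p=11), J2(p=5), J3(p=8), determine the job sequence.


LPT: sort by longest processing time first
  J1: p=11
  J3: p=8
  J2: p=5
Order: J1 → J3 → J2


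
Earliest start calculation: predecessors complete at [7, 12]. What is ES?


ES = max of all predecessor completion times
Predecessors: [7, 12]
ES = max(7, 12)
= 12


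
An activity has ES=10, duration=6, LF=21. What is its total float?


EF = ES + duration = 10 + 6 = 16
LS = LF - duration = 21 - 6 = 15
Total Float = LF - EF = 21 - 16
(or LS - ES = 15 - 10)
= 5


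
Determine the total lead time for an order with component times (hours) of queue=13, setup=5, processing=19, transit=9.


Lead time = queue + setup + processing + transit
= 13 + 5 + 19 + 9
= 46 hours


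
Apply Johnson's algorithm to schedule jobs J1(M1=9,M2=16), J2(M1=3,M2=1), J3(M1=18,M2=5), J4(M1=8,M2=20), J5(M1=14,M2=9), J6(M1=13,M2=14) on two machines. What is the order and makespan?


Johnson's rule:
Group 1 (M1≤M2, sort by M1): ['J4', 'J1', 'J6']
Group 2 (M1>M2, sort desc M2): ['J5', 'J3', 'J2']
Sequence: J4 → J1 → J6 → J5 → J3 → J2
Makespan calculation:
  J4: M1 done=8, M2 done=28
  J1: M1 done=17, M2 done=44
  J6: M1 done=30, M2 done=58
  J5: M1 done=44, M2 done=67
  J3: M1 done=62, M2 done=72
  J2: M1 done=65, M2 done=73
= Sequence: J4 → J1 → J6 → J5 → J3 → J2, Makespan: 73


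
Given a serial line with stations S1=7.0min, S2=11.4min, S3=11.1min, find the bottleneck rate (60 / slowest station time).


Bottleneck = longest station time
Station times: [7.0, 11.4, 11.1]
Max = 11.4 min
Rate = 60 / 11.4
= 5.26 units/hour (bottleneck: 11.4min)


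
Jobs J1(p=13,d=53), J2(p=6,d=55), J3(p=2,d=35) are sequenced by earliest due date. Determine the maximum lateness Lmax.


EDD order: J3 → J1 → J2
Completion and lateness:
  J3: C=2, d=35, L=2-35=-33
  J1: C=15, d=53, L=15-53=-38
  J2: C=21, d=55, L=21-55=-34
Lmax = max(-33, -38, -34)
= -33


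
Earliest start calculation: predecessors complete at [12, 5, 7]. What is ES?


ES = max of all predecessor completion times
Predecessors: [12, 5, 7]
ES = max(12, 5, 7)
= 12


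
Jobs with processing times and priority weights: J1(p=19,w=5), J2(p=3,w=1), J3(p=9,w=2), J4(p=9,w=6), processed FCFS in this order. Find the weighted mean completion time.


Completion times:
  J1: C=19, w×C=5×19=95
  J2: C=22, w×C=1×22=22
  J3: C=31, w×C=2×31=62
  J4: C=40, w×C=6×40=240
Sum w×C = 419
Sum w = 14
Weighted avg = 419/14
= 29.93


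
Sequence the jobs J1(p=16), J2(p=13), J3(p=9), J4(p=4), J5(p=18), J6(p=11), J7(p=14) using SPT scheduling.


SPT: sort by shortest processing time
  J4: p=4
  J3: p=9
  J6: p=11
  J2: p=13
  J7: p=14
  J1: p=16
  J5: p=18
Order: J4 → J3 → J6 → J2 → J7 → J1 → J5


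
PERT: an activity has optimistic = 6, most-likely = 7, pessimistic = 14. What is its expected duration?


te = (o + 4m + p) / 6
= (6 + 4×7 + 14) / 6
= (6 + 28 + 14) / 6
= 48 / 6
= 8.00


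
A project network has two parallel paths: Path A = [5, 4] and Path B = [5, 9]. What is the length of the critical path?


Path A: 5 + 4 = 9
Path B: 5 + 9 = 14
Critical path = longest = max(9, 14)
= 14 (Path B)


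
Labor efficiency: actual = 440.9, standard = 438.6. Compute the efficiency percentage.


Efficiency = (actual / standard) × 100
= (440.9 / 438.6) × 100
= 100.5%


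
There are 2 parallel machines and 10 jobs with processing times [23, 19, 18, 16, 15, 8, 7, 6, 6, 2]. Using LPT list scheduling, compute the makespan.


Jobs (LPT sorted): [23, 19, 18, 16, 15, 8, 7, 6, 6, 2]
Machines: 2
  J=23 → Machine 1 (load: 0+23=23)
  J=19 → Machine 2 (load: 0+19=19)
  J=18 → Machine 2 (load: 19+18=37)
  J=16 → Machine 1 (load: 23+16=39)
  J=15 → Machine 2 (load: 37+15=52)
  J=8 → Machine 1 (load: 39+8=47)
  J=7 → Machine 1 (load: 47+7=54)
  J=6 → Machine 2 (load: 52+6=58)
  J=6 → Machine 1 (load: 54+6=60)
  J=2 → Machine 2 (load: 58+2=60)
Machine loads: [60, 60]
Makespan = max = 60 time units


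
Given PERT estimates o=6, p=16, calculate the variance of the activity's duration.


σ² = ((p - o) / 6)² = (p - o)² / 36
= (16 - 6)² / 36
= 10² / 36
= 100 / 36
= 2.7778


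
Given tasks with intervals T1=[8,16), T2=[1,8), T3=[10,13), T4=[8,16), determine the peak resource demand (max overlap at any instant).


Check each time point for overlaps:
  t=10: 3 tasks active (T1, T3, T4)
Max concurrent = 3


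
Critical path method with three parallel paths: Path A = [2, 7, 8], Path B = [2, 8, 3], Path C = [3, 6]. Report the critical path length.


Path A: 2 + 7 + 8 = 17
Path B: 2 + 8 + 3 = 13
Path C: 3 + 6 = 9
Critical path = longest = max(17, 13, 9)
= 17 (Path A)


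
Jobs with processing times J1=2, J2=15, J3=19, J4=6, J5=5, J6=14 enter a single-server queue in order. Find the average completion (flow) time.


Completion times:
  J1: completes at 2
  J2: completes at 17
  J3: completes at 36
  J4: completes at 42
  J5: completes at 47
  J6: completes at 61
Sum = 205
Average = 205/6
= 34.17


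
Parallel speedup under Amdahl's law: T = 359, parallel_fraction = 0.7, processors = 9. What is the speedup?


Amdahl's law: T_p = T × ((1-p) + p/N)
= 359 × ((1-0.7) + 0.7/9)
= 359 × (0.30 + 0.0778)
= 359 × 0.3778
= 135.62
Speedup = 359/135.62
= 2.65×


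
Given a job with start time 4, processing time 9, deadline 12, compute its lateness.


Completion = 4 + 9 = 13
Lateness = C - d = 13 - 12
= 1


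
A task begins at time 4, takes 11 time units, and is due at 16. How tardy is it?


Completion = start + processing = 4 + 11 = 15
Tardiness = max(0, C - d) = max(0, 15 - 16)
= max(0, -1)
= 0


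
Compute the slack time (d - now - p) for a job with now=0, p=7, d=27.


Slack = due - current_time - processing
= 27 - 0 - 7
= 20


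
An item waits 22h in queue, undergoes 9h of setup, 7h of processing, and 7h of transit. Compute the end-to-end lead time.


Lead time = queue + setup + processing + transit
= 22 + 9 + 7 + 7
= 45 hours


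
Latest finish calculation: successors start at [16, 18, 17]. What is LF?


LF = min of all successor start times
Successors start at: [16, 18, 17]
LF = min(16, 18, 17)
= 16


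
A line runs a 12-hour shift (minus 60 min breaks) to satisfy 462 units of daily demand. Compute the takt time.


Available = 12×60 - 60 = 660 min
Takt time = 660 / 462
= 1.43 min/unit


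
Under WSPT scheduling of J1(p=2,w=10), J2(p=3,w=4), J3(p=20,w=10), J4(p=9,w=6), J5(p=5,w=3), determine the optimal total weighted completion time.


WSPT order (by p/w): J1 → J2 → J4 → J5 → J3
  J1: C=2, w·C=10×2=20
  J2: C=5, w·C=4×5=20
  J4: C=14, w·C=6×14=84
  J5: C=19, w·C=3×19=57
  J3: C=39, w·C=10×39=390
Σ w·C = 571
= 571


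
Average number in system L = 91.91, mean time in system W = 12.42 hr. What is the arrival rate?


Little's law: L = λW → λ = L / W
= 91.91 / 12.42
= 7.40 per hour


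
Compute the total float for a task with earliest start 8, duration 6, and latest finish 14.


EF = ES + duration = 8 + 6 = 14
LS = LF - duration = 14 - 6 = 8
Total Float = LF - EF = 14 - 14
(or LS - ES = 8 - 8)
= 0


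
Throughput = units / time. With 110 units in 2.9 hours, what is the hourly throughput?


Throughput = units / time
= 110 / 2.9
= 37.9 units/hour


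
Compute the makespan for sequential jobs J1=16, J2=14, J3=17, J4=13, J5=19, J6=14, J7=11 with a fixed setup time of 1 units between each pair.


Makespan = Σ processing + (n-1) × setup
= (16 + 14 + 17 + 13 + 19 + 14 + 11) + (7-1)×1
= 104 + 6
= 110 time units


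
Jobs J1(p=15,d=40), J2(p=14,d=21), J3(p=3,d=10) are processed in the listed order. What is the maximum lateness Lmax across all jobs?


Lateness per job (L = C - d):
  J1: C=15, d=40, L=-25
  J2: C=29, d=21, L=8
  J3: C=32, d=10, L=22
Lmax = max(-25, 8, 22)
= 22


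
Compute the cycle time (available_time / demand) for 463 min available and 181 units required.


Cycle time = available time / demand
= 463 / 181
= 2.56 min/unit


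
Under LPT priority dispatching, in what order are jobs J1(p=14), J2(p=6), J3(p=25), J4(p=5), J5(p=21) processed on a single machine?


LPT: sort by longest processing time first
  J3: p=25
  J5: p=21
  J1: p=14
  J2: p=6
  J4: p=5
Order: J3 → J5 → J1 → J2 → J4


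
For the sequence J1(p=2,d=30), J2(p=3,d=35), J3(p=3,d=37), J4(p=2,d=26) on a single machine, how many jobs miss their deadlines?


Completion vs due date:
  J1: C=2, d=30 → on time
  J2: C=5, d=35 → on time
  J3: C=8, d=37 → on time
  J4: C=10, d=26 → on time
Tardy jobs: none
Count = 0


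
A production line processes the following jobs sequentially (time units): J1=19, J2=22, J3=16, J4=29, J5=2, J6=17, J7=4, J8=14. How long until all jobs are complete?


Sequential makespan: sum all processing times
= 19 + 22 + 16 + 29 + 2 + 17 + 4 + 14
= 123 time units


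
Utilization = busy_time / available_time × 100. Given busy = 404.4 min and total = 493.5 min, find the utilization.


Utilization = busy / total × 100
= 404.4 / 493.5 × 100
= 81.9%


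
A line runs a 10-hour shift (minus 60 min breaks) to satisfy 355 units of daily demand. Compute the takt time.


Available = 10×60 - 60 = 540 min
Takt time = 540 / 355
= 1.52 min/unit


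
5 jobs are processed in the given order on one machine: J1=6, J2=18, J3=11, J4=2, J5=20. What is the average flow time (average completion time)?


Completion times:
  J1: completes at 6
  J2: completes at 24
  J3: completes at 35
  J4: completes at 37
  J5: completes at 57
Sum = 159
Average = 159/5
= 31.80


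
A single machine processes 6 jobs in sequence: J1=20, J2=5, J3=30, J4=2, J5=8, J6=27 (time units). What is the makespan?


Sequential makespan: sum all processing times
= 20 + 5 + 30 + 2 + 8 + 27
= 92 time units


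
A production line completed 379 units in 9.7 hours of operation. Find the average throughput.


Throughput = units / time
= 379 / 9.7
= 39.1 units/hour


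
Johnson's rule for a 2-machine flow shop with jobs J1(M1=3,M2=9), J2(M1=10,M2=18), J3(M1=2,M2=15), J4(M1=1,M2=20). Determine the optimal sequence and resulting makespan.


Johnson's rule:
Group 1 (M1≤M2, sort by M1): ['J4', 'J3', 'J1', 'J2']
Group 2 (M1>M2, sort desc M2): []
Sequence: J4 → J3 → J1 → J2
Makespan calculation:
  J4: M1 done=1, M2 done=21
  J3: M1 done=3, M2 done=36
  J1: M1 done=6, M2 done=45
  J2: M1 done=16, M2 done=63
= Sequence: J4 → J3 → J1 → J2, Makespan: 63


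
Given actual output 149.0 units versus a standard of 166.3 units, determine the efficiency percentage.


Efficiency = (actual / standard) × 100
= (149.0 / 166.3) × 100
= 89.6%


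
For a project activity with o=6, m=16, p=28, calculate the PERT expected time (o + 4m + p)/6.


te = (o + 4m + p) / 6
= (6 + 4×16 + 28) / 6
= (6 + 64 + 28) / 6
= 98 / 6
= 16.33


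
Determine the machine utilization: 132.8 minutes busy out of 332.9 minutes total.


Utilization = busy / total × 100
= 132.8 / 332.9 × 100
= 39.9%


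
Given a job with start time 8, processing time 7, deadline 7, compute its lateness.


Completion = 8 + 7 = 15
Lateness = C - d = 15 - 7
= 8


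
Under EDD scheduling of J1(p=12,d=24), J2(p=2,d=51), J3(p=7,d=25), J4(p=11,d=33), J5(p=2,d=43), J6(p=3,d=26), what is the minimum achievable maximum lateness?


EDD order: J1 → J3 → J6 → J4 → J5 → J2
Completion and lateness:
  J1: C=12, d=24, L=12-24=-12
  J3: C=19, d=25, L=19-25=-6
  J6: C=22, d=26, L=22-26=-4
  J4: C=33, d=33, L=33-33=0
  J5: C=35, d=43, L=35-43=-8
  J2: C=37, d=51, L=37-51=-14
Lmax = max(-12, -6, -4, 0, -8, -14)
= 0


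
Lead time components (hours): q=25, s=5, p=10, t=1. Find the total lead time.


Lead time = queue + setup + processing + transit
= 25 + 5 + 10 + 1
= 41 hours


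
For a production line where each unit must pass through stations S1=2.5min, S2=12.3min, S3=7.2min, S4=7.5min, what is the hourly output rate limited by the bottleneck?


Bottleneck = longest station time
Station times: [2.5, 12.3, 7.2, 7.5]
Max = 12.3 min
Rate = 60 / 12.3
= 4.88 units/hour (bottleneck: 12.3min)


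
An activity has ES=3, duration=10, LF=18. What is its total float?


EF = ES + duration = 3 + 10 = 13
LS = LF - duration = 18 - 10 = 8
Total Float = LF - EF = 18 - 13
(or LS - ES = 8 - 3)
= 5


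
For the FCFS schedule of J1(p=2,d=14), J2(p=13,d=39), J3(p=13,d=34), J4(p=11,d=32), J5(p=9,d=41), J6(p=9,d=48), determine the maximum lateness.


Lateness per job (L = C - d):
  J1: C=2, d=14, L=-12
  J2: C=15, d=39, L=-24
  J3: C=28, d=34, L=-6
  J4: C=39, d=32, L=7
  J5: C=48, d=41, L=7
  J6: C=57, d=48, L=9
Lmax = max(-12, -24, -6, 7, 7, 9)
= 9


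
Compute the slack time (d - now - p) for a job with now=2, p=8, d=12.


Slack = due - current_time - processing
= 12 - 2 - 8
= 2


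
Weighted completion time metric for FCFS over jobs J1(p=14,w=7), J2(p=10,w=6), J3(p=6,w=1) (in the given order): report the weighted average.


Completion times:
  J1: C=14, w×C=7×14=98
  J2: C=24, w×C=6×24=144
  J3: C=30, w×C=1×30=30
Sum w×C = 272
Sum w = 14
Weighted avg = 272/14
= 19.43


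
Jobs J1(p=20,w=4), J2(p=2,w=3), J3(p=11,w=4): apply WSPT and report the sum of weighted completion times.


WSPT order (by p/w): J2 → J3 → J1
  J2: C=2, w·C=3×2=6
  J3: C=13, w·C=4×13=52
  J1: C=33, w·C=4×33=132
Σ w·C = 190
= 190


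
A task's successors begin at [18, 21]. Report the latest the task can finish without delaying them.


LF = min of all successor start times
Successors start at: [18, 21]
LF = min(18, 21)
= 18


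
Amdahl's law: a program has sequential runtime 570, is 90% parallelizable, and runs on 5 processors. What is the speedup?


Amdahl's law: T_p = T × ((1-p) + p/N)
= 570 × ((1-0.9) + 0.9/5)
= 570 × (0.10 + 0.1800)
= 570 × 0.2800
= 159.60
Speedup = 570/159.60
= 3.57×


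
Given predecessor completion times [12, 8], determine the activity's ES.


ES = max of all predecessor completion times
Predecessors: [12, 8]
ES = max(12, 8)
= 12


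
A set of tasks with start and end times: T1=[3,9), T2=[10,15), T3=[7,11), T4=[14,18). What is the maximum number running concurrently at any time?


Check each time point for overlaps:
  t=7: 2 tasks active (T1, T3)
Max concurrent = 2


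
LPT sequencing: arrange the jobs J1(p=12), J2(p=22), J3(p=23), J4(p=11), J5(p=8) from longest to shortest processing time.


LPT: sort by longest processing time first
  J3: p=23
  J2: p=22
  J1: p=12
  J4: p=11
  J5: p=8
Order: J3 → J2 → J1 → J4 → J5


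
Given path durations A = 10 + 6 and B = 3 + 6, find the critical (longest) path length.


Path A: 10 + 6 = 16
Path B: 3 + 6 = 9
Critical path = longest = max(16, 9)
= 16 (Path A)


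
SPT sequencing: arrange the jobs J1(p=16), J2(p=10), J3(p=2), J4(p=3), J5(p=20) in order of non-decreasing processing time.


SPT: sort by shortest processing time
  J3: p=2
  J4: p=3
  J2: p=10
  J1: p=16
  J5: p=20
Order: J3 → J4 → J2 → J1 → J5


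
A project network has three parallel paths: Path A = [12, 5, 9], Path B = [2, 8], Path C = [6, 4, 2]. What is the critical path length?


Path A: 12 + 5 + 9 = 26
Path B: 2 + 8 = 10
Path C: 6 + 4 + 2 = 12
Critical path = longest = max(26, 10, 12)
= 26 (Path A)


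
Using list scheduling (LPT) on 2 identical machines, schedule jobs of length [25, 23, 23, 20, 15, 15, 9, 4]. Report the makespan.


Jobs (LPT sorted): [25, 23, 23, 20, 15, 15, 9, 4]
Machines: 2
  J=25 → Machine 1 (load: 0+25=25)
  J=23 → Machine 2 (load: 0+23=23)
  J=23 → Machine 2 (load: 23+23=46)
  J=20 → Machine 1 (load: 25+20=45)
  J=15 → Machine 1 (load: 45+15=60)
  J=15 → Machine 2 (load: 46+15=61)
  J=9 → Machine 1 (load: 60+9=69)
  J=4 → Machine 2 (load: 61+4=65)
Machine loads: [69, 65]
Makespan = max = 69 time units


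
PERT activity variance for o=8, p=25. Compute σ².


σ² = ((p - o) / 6)² = (p - o)² / 36
= (25 - 8)² / 36
= 17² / 36
= 289 / 36
= 8.0278


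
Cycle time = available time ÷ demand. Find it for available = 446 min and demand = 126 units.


Cycle time = available time / demand
= 446 / 126
= 3.54 min/unit


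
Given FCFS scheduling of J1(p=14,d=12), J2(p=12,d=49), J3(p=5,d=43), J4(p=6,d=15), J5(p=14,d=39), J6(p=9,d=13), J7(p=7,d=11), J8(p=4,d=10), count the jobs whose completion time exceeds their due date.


Completion vs due date:
  J1: C=14, d=12 → TARDY
  J2: C=26, d=49 → on time
  J3: C=31, d=43 → on time
  J4: C=37, d=15 → TARDY
  J5: C=51, d=39 → TARDY
  J6: C=60, d=13 → TARDY
  J7: C=67, d=11 → TARDY
  J8: C=71, d=10 → TARDY
Tardy jobs: J1, J4, J5, J6, J7, J8
Count = 6
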